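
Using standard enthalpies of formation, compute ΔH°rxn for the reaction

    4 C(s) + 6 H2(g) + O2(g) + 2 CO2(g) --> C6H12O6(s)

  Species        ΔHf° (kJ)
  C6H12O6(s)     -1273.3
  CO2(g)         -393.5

ΔH°rxn = -486.3 kJ

Products: 1·(-1273.3) = -1273.3
Reactants: 4·(+0.0) + 6·(+0.0) + 1·(+0.0) + 2·(-393.5) = -787.0
ΔH°rxn = (-1273.3) − (-787.0) = -486.3 kJ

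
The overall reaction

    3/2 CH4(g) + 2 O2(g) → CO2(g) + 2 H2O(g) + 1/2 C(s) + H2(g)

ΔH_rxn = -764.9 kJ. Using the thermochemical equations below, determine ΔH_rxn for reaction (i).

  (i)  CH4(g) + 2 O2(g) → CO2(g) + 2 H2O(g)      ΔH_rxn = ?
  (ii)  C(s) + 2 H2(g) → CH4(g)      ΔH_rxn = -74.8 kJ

(i) as written: contributes x
(ii) reversed and × 1/2: (-1/2)·(-74.8) = +37.4 kJ
-764.9 = (+37.4) + x
x = (-764.9 − (+37.4)) / (1) = -802.3 kJ

ΔH_rxn = -802.3 kJ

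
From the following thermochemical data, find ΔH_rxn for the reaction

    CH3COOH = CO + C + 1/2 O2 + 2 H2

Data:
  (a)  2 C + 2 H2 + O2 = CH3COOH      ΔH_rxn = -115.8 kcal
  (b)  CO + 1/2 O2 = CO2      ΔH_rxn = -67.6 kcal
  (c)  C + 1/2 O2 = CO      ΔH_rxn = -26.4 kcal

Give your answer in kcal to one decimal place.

(a) reversed: +115.8 kcal
(b): not needed.
(c) as written: -26.4 kcal
ΔH_rxn = (+115.8) + (-26.4) = 89.4 kcal

ΔH_rxn = 89.4 kcal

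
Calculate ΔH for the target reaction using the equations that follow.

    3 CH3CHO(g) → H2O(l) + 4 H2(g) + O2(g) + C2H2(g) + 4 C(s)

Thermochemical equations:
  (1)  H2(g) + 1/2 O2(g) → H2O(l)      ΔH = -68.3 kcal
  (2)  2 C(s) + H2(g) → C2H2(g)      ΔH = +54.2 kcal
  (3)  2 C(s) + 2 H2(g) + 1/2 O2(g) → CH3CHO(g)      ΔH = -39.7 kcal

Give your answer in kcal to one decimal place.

(1) as written: -68.3 kcal
(2) as written: +54.2 kcal
(3) reversed and × 3: (-3)·(-39.7) = +119.1 kcal
ΔH = (1)·(-68.3) + (1)·(+54.2) + (-3)·(-39.7) = 105.0 kcal

ΔH = 105.0 kcal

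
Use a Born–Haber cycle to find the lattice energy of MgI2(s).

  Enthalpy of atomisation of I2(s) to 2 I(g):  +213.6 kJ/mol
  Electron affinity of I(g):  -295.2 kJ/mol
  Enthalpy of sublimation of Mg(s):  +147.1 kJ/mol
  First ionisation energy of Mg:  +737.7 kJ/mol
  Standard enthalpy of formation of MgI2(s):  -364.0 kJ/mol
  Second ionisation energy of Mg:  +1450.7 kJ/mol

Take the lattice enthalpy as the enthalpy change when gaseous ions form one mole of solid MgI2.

ΔHf° = 1·ΔHsub + 1·(ΣIE) + 1·D(I2) + 2·EA + U
-364.0 = 1·(+147.1) + 1·(+2188.4) + 1·(+213.6) + 2·(-295.2) + U
U = -364.0 − (+1958.7) = -2322.7 kJ/mol

U = -2322.7 kJ/mol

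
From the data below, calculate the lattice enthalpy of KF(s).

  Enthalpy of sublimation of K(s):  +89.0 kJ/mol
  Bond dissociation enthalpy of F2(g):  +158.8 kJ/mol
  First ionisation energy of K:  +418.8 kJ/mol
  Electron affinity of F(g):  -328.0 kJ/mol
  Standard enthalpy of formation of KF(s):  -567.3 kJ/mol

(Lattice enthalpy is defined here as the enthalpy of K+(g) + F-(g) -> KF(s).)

U = -826.5 kJ/mol

ΔHf° = 1·ΔHsub + 1·(ΣIE) + 1/2·D(F2) + 1·EA + U
-567.3 = 1·(+89.0) + 1·(+418.8) + 1/2·(+158.8) + 1·(-328.0) + U
U = -567.3 − (+259.2) = -826.5 kJ/mol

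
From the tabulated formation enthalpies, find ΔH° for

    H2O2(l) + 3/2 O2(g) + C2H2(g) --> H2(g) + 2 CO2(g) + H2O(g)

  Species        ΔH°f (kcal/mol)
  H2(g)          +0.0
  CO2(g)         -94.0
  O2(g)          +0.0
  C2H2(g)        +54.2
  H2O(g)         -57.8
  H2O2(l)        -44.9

ΔH°rxn = Σ nΔHf°(products) − Σ nΔHf°(reactants).
Products: 1·(+0.0) + 2·(-94.0) + 1·(-57.8) = -245.8
Reactants: 1·(-44.9) + 3/2·(+0.0) + 1·(+54.2) = +9.3
ΔH° = (-245.8) − (+9.3) = -255.1 kcal/mol

ΔH° = -255.1 kcal/mol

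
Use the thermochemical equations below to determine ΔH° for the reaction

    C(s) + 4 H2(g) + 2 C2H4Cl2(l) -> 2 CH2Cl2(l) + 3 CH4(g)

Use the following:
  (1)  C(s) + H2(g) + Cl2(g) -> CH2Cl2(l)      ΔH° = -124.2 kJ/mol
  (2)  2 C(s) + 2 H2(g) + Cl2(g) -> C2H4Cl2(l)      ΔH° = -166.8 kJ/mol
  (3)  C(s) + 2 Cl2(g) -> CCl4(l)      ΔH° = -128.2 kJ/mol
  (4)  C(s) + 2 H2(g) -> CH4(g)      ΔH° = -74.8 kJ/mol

(1) × 2: (2)·(-124.2) = -248.4 kJ/mol
(2) reversed and × 2: (-2)·(-166.8) = +333.6 kJ/mol
(3): not needed.
(4) × 3: (3)·(-74.8) = -224.4 kJ/mol
ΔH° = (2)·(-124.2) + (-2)·(-166.8) + (3)·(-74.8) = -139.2 kJ/mol

ΔH° = -139.2 kJ/mol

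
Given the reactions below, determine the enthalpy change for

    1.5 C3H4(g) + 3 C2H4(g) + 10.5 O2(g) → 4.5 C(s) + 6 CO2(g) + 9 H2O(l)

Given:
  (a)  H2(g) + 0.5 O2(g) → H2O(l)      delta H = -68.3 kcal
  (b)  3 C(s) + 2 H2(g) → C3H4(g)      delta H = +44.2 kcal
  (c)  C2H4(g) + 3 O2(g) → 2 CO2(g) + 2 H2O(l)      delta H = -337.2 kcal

delta H = -1282.8 kcal

(a) × 3: (3)·(-68.3) = -204.9 kcal
(b) reversed and × 3/2 (C3H4(g) must end up as a reactant; scale by 3/2 for the 3/2 C3H4(g)): (-3/2)·(+44.2) = -66.3 kcal
(c) × 3 (scale by 3 for the 3 C2H4(g)): (3)·(-337.2) = -1011.6 kcal
Since enthalpy is a state function, delta H = (-204.9) + (-66.3) + (-1011.6) = -1282.8 kcal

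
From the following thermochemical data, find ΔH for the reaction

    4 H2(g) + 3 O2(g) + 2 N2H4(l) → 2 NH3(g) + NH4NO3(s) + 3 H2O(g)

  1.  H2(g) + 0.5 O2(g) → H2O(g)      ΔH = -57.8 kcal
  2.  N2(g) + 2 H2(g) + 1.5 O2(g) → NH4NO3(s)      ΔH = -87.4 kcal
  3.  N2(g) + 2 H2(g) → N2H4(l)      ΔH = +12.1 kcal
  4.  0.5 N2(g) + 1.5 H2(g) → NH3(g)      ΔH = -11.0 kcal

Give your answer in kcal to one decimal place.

eq. 1 × 3: (3)·(-57.8) = -173.4 kcal
eq. 2 as written: -87.4 kcal
eq. 3 reversed and × 2: (-2)·(+12.1) = -24.2 kcal
eq. 4 × 2: (2)·(-11.0) = -22.0 kcal
By Hess's law, ΔH = (3)·(-57.8) + (1)·(-87.4) + (-2)·(+12.1) + (2)·(-11.0) = -307.0 kcal

ΔH = -307.0 kcal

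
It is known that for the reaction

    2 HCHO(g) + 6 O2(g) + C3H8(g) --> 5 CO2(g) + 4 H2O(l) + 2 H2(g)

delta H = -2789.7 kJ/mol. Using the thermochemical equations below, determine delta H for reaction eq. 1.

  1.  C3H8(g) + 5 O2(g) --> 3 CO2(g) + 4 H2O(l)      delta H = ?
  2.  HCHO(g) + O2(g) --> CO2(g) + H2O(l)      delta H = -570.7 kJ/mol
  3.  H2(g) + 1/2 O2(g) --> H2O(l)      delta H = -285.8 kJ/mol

eq. 1 as written: contributes x
eq. 2 × 2: (2)·(-570.7) = -1141.4 kJ/mol
eq. 3 reversed and × 2: (-2)·(-285.8) = +571.6 kJ/mol
-2789.7 = (-1141.4) + (+571.6) + x
x = (-2789.7 − (-569.8)) / (1) = -2219.9 kJ/mol

delta H = -2219.9 kJ/mol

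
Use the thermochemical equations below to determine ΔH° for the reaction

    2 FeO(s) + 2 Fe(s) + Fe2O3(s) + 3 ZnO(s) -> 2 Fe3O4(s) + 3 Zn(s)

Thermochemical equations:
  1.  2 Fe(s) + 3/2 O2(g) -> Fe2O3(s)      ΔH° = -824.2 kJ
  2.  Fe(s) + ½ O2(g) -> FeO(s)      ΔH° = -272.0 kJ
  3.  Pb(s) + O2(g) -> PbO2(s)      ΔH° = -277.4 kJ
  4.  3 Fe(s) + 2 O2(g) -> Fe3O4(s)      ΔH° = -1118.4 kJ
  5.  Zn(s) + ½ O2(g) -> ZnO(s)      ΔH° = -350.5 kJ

ΔH° = 182.9 kJ

eq. 1 reversed: +824.2 kJ
eq. 2 reversed and × 2: (-2)·(-272.0) = +544.0 kJ
eq. 3: not needed.
eq. 4 × 2: (2)·(-1118.4) = -2236.8 kJ
eq. 5 reversed and × 3: (-3)·(-350.5) = +1051.5 kJ
Summing the manipulated equations, ΔH° = (-1)·(-824.2) + (-2)·(-272.0) + (2)·(-1118.4) + (-3)·(-350.5) = 182.9 kJ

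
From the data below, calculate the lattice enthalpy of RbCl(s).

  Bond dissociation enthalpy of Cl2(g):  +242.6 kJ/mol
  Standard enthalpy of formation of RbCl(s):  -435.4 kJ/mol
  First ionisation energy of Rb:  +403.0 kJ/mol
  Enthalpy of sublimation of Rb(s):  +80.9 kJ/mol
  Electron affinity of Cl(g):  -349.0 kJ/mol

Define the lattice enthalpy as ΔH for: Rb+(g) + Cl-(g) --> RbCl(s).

U = -691.6 kJ/mol

ΔHf° = 1·ΔHsub + 1·(ΣIE) + 1/2·D(Cl2) + 1·EA + U
-435.4 = 1·(+80.9) + 1·(+403.0) + 1/2·(+242.6) + 1·(-349.0) + U
U = -435.4 − (+256.2) = -691.6 kJ/mol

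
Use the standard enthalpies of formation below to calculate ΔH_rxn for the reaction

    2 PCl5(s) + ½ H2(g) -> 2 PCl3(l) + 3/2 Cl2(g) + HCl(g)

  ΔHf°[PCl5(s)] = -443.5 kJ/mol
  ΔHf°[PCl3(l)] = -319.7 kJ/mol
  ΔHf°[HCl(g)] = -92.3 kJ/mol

Products: 2·(-319.7) + 3/2·(+0.0) + 1·(-92.3) = -731.7
Reactants: 2·(-443.5) + 1/2·(+0.0) = -887.0
ΔH_rxn = (-731.7) − (-887.0) = 155.3 kJ/mol

ΔH_rxn = 155.3 kJ/mol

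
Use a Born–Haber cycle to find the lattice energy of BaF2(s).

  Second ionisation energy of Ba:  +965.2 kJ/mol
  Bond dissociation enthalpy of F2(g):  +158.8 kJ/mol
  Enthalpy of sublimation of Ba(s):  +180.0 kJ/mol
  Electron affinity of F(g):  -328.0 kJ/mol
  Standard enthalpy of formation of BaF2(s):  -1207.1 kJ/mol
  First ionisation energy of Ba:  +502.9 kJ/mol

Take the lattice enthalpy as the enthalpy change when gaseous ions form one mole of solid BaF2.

ΔHf° = 1·ΔHsub + 1·(ΣIE) + 1·D(F2) + 2·EA + U
-1207.1 = 1·(+180.0) + 1·(+1468.1) + 1·(+158.8) + 2·(-328.0) + U
U = -1207.1 − (+1150.9) = -2358.0 kJ/mol

U = -2358.0 kJ/mol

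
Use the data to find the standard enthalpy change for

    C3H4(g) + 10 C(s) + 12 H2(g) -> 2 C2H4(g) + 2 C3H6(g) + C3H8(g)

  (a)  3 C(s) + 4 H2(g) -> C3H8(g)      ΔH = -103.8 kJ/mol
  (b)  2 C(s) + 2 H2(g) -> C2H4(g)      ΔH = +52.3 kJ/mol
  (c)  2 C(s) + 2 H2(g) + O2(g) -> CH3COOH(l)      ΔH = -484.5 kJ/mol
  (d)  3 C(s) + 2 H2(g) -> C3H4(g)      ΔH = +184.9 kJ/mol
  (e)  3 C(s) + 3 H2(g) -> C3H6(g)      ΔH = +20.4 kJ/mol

(a) as written: -103.8 kJ/mol
(b) × 2: (2)·(+52.3) = +104.6 kJ/mol
(c): not needed.
(d) reversed: -184.9 kJ/mol
(e) × 2: (2)·(+20.4) = +40.8 kJ/mol
Summing the manipulated equations, ΔH = (-103.8) + (+104.6) + (-184.9) + (+40.8) = -143.3 kJ/mol

ΔH = -143.3 kJ/mol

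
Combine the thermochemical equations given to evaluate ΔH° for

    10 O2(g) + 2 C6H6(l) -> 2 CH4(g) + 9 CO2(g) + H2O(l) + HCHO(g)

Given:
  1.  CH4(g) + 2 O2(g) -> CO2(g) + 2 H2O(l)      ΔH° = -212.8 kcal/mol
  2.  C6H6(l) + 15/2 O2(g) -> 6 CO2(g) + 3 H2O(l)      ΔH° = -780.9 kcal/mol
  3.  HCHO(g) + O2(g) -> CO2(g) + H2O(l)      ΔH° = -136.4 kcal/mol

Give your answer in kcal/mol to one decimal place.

ΔH° = -999.8 kcal/mol

eq. 1 reversed and × 2 (reverse to put CH4(g) on the product side; ×2 to match 2 CH4(g) in the target): (-2)·(-212.8) = +425.6 kcal/mol
eq. 2 × 2 (scale by 2 for the 2 C6H6(l)): (2)·(-780.9) = -1561.8 kcal/mol
eq. 3 reversed (HCHO(g) must end up as a product): +136.4 kcal/mol
By Hess's law, ΔH° = (-2)·(-212.8) + (2)·(-780.9) + (-1)·(-136.4) = -999.8 kcal/mol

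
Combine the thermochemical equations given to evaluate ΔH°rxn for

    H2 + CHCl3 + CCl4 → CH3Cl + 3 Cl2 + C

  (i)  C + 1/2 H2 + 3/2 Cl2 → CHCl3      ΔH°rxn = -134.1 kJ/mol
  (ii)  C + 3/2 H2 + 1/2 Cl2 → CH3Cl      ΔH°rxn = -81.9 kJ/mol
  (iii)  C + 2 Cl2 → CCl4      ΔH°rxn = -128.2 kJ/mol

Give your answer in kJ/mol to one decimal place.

ΔH°rxn = 180.4 kJ/mol

(i) reversed: +134.1 kJ/mol
(ii) as written: -81.9 kJ/mol
(iii) reversed: +128.2 kJ/mol
Summing the manipulated equations, ΔH°rxn = (+134.1) + (-81.9) + (+128.2) = 180.4 kJ/mol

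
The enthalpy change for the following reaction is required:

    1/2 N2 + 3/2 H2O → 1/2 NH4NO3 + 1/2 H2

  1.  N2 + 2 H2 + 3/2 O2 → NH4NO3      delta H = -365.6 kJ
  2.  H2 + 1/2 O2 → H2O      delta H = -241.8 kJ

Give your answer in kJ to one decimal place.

delta H = 179.9 kJ

eq. 1 × 1/2: (1/2)·(-365.6) = -182.8 kJ
eq. 2 reversed and × 3/2: (-3/2)·(-241.8) = +362.7 kJ
Summing the manipulated equations, delta H = (-182.8) + (+362.7) = 179.9 kJ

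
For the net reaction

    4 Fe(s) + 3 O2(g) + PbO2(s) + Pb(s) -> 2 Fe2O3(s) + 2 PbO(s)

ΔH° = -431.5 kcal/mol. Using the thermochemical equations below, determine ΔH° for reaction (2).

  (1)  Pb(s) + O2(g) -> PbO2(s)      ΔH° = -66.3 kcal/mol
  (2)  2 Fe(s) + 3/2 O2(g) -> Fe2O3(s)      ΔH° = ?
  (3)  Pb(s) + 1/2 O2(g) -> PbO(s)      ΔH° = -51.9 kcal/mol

ΔH° = -197.0 kcal/mol

(1) reversed: +66.3 kcal/mol
(2) × 2: contributes 2·x
(3) × 2: (2)·(-51.9) = -103.8 kcal/mol
-431.5 = (+66.3) + (-103.8) + 2·x
x = (-431.5 − (-37.5)) / (2) = -197.0 kcal/mol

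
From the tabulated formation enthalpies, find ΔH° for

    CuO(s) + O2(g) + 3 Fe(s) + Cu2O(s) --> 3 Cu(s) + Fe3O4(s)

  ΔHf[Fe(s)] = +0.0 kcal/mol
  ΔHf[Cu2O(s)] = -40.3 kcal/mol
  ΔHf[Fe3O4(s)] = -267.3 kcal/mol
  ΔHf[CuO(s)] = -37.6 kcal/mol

ΔH°rxn = Σ nΔHf°(products) − Σ nΔHf°(reactants).
Products: 3·(+0.0) + 1·(-267.3) = -267.3
Reactants: 1·(-37.6) + 1·(+0.0) + 3·(+0.0) + 1·(-40.3) = -77.9
ΔH° = (-267.3) − (-77.9) = -189.4 kcal/mol

ΔH° = -189.4 kcal/mol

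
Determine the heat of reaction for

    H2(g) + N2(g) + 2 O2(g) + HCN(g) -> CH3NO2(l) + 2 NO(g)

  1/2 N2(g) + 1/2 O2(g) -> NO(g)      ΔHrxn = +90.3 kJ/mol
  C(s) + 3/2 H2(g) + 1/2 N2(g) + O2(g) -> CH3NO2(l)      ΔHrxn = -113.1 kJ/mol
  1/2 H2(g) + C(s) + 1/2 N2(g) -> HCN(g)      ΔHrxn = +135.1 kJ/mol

equation 1 × 2: (2)·(+90.3) = +180.6 kJ/mol
equation 2 as written: -113.1 kJ/mol
equation 3 reversed: -135.1 kJ/mol
By Hess's law, ΔHrxn = (2)·(+90.3) + (1)·(-113.1) + (-1)·(+135.1) = -67.6 kJ/mol

ΔHrxn = -67.6 kJ/mol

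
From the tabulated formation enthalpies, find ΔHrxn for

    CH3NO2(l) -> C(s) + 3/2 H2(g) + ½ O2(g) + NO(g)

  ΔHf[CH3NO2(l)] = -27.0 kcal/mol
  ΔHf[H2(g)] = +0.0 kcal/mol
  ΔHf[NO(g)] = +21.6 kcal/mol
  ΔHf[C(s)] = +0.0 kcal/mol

ΔHrxn = 48.6 kcal/mol

ΔH°rxn = Σ nΔHf°(products) − Σ nΔHf°(reactants).
Products: 1·(+0.0) + 3/2·(+0.0) + 1/2·(+0.0) + 1·(+21.6) = +21.6
Reactants: 1·(-27.0) = -27.0
ΔHrxn = (+21.6) − (-27.0) = 48.6 kcal/mol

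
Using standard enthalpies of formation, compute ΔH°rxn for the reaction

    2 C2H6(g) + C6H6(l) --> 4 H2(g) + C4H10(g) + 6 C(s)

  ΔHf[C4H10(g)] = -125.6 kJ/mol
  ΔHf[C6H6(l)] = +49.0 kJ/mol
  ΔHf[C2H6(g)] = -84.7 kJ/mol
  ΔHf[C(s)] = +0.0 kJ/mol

Products: 4·(+0.0) + 1·(-125.6) + 6·(+0.0) = -125.6
Reactants: 2·(-84.7) + 1·(+49.0) = -120.4
ΔH°rxn = (-125.6) − (-120.4) = -5.2 kJ/mol

ΔH°rxn = -5.2 kJ/mol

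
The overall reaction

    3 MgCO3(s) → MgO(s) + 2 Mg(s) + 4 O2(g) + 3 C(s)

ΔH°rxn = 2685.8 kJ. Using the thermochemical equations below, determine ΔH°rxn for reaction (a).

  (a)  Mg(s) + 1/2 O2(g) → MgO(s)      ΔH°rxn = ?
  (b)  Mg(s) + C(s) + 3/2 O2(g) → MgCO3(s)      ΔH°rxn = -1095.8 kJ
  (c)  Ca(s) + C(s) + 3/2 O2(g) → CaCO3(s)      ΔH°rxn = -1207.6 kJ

ΔH°rxn = -601.6 kJ

(a) as written (MgO(s) already on the product side): contributes x
(b) reversed and × 3 (MgCO3(s) must end up as a reactant; scale by 3 for the 3 MgCO3(s)): (-3)·(-1095.8) = +3287.4 kJ
(c): not needed (CaCO3(s) appears nowhere else).
+2685.8 = (+3287.4) + x
x = (+2685.8 − (+3287.4)) / (1) = -601.6 kJ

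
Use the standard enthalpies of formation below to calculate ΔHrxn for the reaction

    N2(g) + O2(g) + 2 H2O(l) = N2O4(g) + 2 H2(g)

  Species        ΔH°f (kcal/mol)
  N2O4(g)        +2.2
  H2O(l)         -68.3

ΔH°rxn = Σ nΔHf°(products) − Σ nΔHf°(reactants).
Products: 1·(+2.2) + 2·(+0.0) = +2.2
Reactants: 1·(+0.0) + 1·(+0.0) + 2·(-68.3) = -136.6
ΔHrxn = (+2.2) − (-136.6) = 138.8 kcal/mol

ΔHrxn = 138.8 kcal/mol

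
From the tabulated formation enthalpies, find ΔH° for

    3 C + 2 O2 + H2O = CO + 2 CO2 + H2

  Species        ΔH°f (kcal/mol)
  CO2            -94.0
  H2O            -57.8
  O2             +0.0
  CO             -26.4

ΔH° = -156.6 kcal/mol

Products: 1·(-26.4) + 2·(-94.0) + 1·(+0.0) = -214.4
Reactants: 3·(+0.0) + 2·(+0.0) + 1·(-57.8) = -57.8
ΔH° = (-214.4) − (-57.8) = -156.6 kcal/mol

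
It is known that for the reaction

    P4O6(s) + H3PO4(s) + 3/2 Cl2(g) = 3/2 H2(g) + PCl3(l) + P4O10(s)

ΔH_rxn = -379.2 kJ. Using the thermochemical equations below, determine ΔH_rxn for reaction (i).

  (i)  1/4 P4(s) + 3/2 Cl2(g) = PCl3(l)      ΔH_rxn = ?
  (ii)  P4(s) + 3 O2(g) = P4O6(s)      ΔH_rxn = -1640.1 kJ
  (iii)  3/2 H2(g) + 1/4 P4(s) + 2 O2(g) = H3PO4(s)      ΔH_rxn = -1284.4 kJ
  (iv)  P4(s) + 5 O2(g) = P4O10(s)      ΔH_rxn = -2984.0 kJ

(i) as written (PCl3(l) already on the product side): contributes x
(ii) reversed (P4O6(s) must end up as a reactant): +1640.1 kJ
(iii) reversed (reverse to put H3PO4(s) on the reactant side): +1284.4 kJ
(iv) as written (P4O10(s) already on the product side): -2984.0 kJ
-379.2 = (+1640.1) + (+1284.4) + (-2984.0) + x
x = (-379.2 − (-59.5)) / (1) = -319.7 kJ

ΔH_rxn = -319.7 kJ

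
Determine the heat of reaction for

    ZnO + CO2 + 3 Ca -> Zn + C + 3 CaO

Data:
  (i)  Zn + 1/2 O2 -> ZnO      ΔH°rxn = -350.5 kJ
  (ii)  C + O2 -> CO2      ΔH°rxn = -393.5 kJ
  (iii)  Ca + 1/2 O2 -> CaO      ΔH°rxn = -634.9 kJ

ΔH°rxn = -1160.7 kJ

(i) reversed (reverse to put ZnO on the reactant side): +350.5 kJ
(ii) reversed (reverse to put CO2 on the reactant side): +393.5 kJ
(iii) × 3 (×3 to match 3 CaO in the target): (3)·(-634.9) = -1904.7 kJ
Since enthalpy is a state function, ΔH°rxn = (-1)·(-350.5) + (-1)·(-393.5) + (3)·(-634.9) = -1160.7 kJ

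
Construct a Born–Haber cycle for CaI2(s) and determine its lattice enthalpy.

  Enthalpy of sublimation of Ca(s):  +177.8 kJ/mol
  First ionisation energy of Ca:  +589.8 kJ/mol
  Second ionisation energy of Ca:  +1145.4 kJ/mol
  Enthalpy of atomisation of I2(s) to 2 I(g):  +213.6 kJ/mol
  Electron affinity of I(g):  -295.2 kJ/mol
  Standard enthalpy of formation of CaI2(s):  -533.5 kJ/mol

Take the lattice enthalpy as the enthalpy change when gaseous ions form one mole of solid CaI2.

U = -2069.7 kJ/mol

ΔHf° = 1·ΔHsub + 1·(ΣIE) + 1·D(I2) + 2·EA + U
-533.5 = 1·(+177.8) + 1·(+1735.2) + 1·(+213.6) + 2·(-295.2) + U
U = -533.5 − (+1536.2) = -2069.7 kJ/mol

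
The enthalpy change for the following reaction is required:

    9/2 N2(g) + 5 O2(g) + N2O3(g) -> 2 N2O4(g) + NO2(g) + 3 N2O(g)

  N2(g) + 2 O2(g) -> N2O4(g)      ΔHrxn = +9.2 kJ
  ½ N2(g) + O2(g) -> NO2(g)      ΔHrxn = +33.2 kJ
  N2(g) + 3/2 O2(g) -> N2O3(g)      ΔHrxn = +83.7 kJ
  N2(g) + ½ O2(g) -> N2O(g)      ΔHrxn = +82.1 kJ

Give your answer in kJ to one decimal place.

ΔHrxn = 214.2 kJ

equation 1 × 2 (×2 to match 2 N2O4(g) in the target): (2)·(+9.2) = +18.4 kJ
equation 2 as written (NO2(g) already on the product side): +33.2 kJ
equation 3 reversed (N2O3(g) must end up as a reactant): -83.7 kJ
equation 4 × 3 (×3 to match 3 N2O(g) in the target): (3)·(+82.1) = +246.3 kJ
ΔHrxn = (2)·(+9.2) + (1)·(+33.2) + (-1)·(+83.7) + (3)·(+82.1) = 214.2 kJ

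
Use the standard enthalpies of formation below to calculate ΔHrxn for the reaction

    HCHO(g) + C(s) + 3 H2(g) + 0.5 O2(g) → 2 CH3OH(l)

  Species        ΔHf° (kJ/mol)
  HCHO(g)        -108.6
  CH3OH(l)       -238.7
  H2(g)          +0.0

ΔHrxn = -368.8 kJ/mol

Products: 2·(-238.7) = -477.4
Reactants: 1·(-108.6) + 1·(+0.0) + 3·(+0.0) + 1/2·(+0.0) = -108.6
ΔHrxn = (-477.4) − (-108.6) = -368.8 kJ/mol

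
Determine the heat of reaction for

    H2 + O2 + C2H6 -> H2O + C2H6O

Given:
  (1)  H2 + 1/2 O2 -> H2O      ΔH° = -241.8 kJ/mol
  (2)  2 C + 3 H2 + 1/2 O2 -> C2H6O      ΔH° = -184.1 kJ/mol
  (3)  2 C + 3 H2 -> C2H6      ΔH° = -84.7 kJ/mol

(1) as written (H2O already on the product side): -241.8 kJ/mol
(2) as written (C2H6O already on the product side): -184.1 kJ/mol
(3) reversed (reverse to put C2H6 on the reactant side): +84.7 kJ/mol
Since enthalpy is a state function, ΔH° = (-241.8) + (-184.1) + (+84.7) = -341.2 kJ/mol

ΔH° = -341.2 kJ/mol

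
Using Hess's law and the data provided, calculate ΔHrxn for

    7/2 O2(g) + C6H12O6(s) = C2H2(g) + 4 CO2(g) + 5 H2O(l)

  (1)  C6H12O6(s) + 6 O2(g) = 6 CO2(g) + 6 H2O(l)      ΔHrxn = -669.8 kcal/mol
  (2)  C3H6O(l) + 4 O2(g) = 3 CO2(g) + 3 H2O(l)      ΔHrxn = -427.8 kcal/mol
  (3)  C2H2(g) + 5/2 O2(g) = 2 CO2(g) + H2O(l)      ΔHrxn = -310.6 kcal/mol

(1) as written (C6H12O6(s) already on the reactant side): -669.8 kcal/mol
(2): not needed (C3H6O(l) appears nowhere else).
(3) reversed (reverse to put C2H2(g) on the product side): +310.6 kcal/mol
Combining the equations, ΔHrxn = (-669.8) + (+310.6) = -359.2 kcal/mol

ΔHrxn = -359.2 kcal/mol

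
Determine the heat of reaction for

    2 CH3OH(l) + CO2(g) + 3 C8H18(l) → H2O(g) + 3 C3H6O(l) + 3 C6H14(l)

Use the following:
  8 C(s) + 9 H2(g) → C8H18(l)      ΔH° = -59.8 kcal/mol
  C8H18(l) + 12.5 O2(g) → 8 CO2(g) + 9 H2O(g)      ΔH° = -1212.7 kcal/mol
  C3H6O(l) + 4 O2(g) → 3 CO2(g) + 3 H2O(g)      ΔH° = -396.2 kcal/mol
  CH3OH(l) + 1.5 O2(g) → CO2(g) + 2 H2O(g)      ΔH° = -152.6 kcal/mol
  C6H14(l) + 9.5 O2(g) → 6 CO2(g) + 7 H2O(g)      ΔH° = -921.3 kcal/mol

equation 1: not needed (C(s) appears nowhere else).
equation 2 × 3: (3)·(-1212.7) = -3638.1 kcal/mol
equation 3 reversed and × 3 (C3H6O(l) must end up as a product; scale by 3 for the 3 C3H6O(l)): (-3)·(-396.2) = +1188.6 kcal/mol
equation 4 × 2 (×2 to match 2 CH3OH(l) in the target): (2)·(-152.6) = -305.2 kcal/mol
equation 5 reversed and × 3 (C6H14(l) must end up as a product; ×3 to match 3 C6H14(l) in the target): (-3)·(-921.3) = +2763.9 kcal/mol
ΔH° = (3)·(-1212.7) + (-3)·(-396.2) + (2)·(-152.6) + (-3)·(-921.3) = 9.2 kcal/mol

ΔH° = 9.2 kcal/mol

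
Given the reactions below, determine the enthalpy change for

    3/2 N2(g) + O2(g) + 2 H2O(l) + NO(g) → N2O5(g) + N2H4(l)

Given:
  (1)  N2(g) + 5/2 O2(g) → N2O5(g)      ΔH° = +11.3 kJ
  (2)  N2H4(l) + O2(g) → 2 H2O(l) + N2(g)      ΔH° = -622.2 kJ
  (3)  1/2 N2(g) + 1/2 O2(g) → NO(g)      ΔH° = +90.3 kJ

ΔH° = 543.2 kJ

(1) as written: +11.3 kJ
(2) reversed: +622.2 kJ
(3) reversed: -90.3 kJ
Since enthalpy is a state function, ΔH° = (+11.3) + (+622.2) + (-90.3) = 543.2 kJ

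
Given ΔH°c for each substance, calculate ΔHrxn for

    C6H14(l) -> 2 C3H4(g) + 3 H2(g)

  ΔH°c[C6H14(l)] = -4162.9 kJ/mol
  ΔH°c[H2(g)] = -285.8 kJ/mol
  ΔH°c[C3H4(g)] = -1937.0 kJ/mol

ΔHrxn = 568.5 kJ/mol

Using ΔH = Σ nΔHc°(reactants) − Σ nΔHc°(products):
= [1·(-4162.9)] − [2·(-1937.0) + 3·(-285.8)]
= 568.5 kJ/mol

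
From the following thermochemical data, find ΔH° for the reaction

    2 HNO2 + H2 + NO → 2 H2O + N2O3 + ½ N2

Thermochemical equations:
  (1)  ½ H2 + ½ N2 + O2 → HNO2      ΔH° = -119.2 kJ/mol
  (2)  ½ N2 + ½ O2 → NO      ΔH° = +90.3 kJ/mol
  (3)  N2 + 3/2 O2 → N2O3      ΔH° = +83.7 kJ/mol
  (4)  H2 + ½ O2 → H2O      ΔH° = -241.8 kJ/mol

ΔH° = -251.8 kJ/mol

(1) reversed and × 2 (HNO2 must end up as a reactant; scale by 2 for the 2 HNO2): (-2)·(-119.2) = +238.4 kJ/mol
(2) reversed (NO must end up as a reactant): -90.3 kJ/mol
(3) as written (N2O3 already on the product side): +83.7 kJ/mol
(4) × 2 (scale by 2 for the 2 H2O): (2)·(-241.8) = -483.6 kJ/mol
ΔH° = (+238.4) + (-90.3) + (+83.7) + (-483.6) = -251.8 kJ/mol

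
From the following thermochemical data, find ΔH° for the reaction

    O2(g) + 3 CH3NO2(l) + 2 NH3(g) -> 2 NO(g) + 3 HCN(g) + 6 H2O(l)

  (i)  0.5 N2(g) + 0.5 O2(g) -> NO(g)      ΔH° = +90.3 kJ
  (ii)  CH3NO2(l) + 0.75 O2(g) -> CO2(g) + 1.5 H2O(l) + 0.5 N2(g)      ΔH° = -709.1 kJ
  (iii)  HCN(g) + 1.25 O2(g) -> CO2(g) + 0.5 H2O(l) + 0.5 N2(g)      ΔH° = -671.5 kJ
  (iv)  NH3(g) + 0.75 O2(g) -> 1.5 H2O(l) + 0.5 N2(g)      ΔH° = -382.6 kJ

ΔH° = -697.4 kJ

(i) × 2: (2)·(+90.3) = +180.6 kJ
(ii) × 3: (3)·(-709.1) = -2127.3 kJ
(iii) reversed and × 3: (-3)·(-671.5) = +2014.5 kJ
(iv) × 2: (2)·(-382.6) = -765.2 kJ
Since enthalpy is a state function, ΔH° = (+180.6) + (-2127.3) + (+2014.5) + (-765.2) = -697.4 kJ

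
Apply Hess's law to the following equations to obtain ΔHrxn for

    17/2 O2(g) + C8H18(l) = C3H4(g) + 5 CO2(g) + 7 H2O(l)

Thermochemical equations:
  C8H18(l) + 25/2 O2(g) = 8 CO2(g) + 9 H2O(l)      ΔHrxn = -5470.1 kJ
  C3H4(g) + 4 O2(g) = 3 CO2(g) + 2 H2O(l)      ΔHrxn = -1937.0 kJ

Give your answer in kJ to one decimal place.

equation 1 as written (C8H18(l) already on the reactant side): -5470.1 kJ
equation 2 reversed (C3H4(g) must end up as a product): +1937.0 kJ
ΔHrxn = (1)·(-5470.1) + (-1)·(-1937.0) = -3533.1 kJ

ΔHrxn = -3533.1 kJ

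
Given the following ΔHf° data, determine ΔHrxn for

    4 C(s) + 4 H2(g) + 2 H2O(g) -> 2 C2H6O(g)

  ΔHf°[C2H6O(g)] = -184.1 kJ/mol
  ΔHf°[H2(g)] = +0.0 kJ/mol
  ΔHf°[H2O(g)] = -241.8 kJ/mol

ΔHrxn = 115.4 kJ/mol

ΔH°rxn = Σ nΔHf°(products) − Σ nΔHf°(reactants).
Products: 2·(-184.1) = -368.2
Reactants: 4·(+0.0) + 4·(+0.0) + 2·(-241.8) = -483.6
ΔHrxn = (-368.2) − (-483.6) = 115.4 kJ/mol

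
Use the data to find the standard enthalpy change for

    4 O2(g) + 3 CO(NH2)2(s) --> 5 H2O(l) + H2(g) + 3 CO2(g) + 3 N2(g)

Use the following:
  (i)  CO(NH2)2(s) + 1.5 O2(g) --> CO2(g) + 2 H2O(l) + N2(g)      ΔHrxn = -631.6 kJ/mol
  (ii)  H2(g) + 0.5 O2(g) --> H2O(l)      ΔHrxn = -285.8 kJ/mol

(i) × 3: (3)·(-631.6) = -1894.8 kJ/mol
(ii) reversed: +285.8 kJ/mol
Combining the equations, ΔHrxn = (-1894.8) + (+285.8) = -1609.0 kJ/mol

ΔHrxn = -1609.0 kJ/mol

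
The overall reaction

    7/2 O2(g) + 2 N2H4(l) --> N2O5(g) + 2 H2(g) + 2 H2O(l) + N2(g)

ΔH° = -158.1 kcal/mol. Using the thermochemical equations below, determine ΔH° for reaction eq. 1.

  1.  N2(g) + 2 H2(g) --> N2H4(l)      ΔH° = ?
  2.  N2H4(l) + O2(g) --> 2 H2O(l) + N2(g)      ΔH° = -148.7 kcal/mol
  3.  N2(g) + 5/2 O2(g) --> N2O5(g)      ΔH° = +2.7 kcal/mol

eq. 1 reversed: contributes −x
eq. 2 as written: -148.7 kcal/mol
eq. 3 as written: +2.7 kcal/mol
-158.1 = (-148.7) + (+2.7) − x
x = (-158.1 − (-146.0)) / (-1) = 12.1 kcal/mol

ΔH° = 12.1 kcal/mol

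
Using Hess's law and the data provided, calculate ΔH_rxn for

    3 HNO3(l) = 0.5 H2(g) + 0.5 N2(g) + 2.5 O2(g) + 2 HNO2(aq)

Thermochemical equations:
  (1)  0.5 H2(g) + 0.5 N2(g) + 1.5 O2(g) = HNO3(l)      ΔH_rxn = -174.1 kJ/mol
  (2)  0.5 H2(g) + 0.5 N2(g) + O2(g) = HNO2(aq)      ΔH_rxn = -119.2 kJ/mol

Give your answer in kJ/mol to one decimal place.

ΔH_rxn = 283.9 kJ/mol

(1) reversed and × 3: (-3)·(-174.1) = +522.3 kJ/mol
(2) × 2: (2)·(-119.2) = -238.4 kJ/mol
ΔH_rxn = (-3)·(-174.1) + (2)·(-119.2) = 283.9 kJ/mol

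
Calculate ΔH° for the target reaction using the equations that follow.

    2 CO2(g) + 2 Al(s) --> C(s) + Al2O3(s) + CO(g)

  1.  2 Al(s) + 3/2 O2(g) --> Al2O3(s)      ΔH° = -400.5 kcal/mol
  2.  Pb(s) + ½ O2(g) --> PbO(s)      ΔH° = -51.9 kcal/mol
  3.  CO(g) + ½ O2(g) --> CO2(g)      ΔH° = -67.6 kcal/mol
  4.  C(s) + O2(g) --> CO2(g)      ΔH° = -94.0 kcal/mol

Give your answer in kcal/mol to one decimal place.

ΔH° = -238.9 kcal/mol

eq. 1 as written: -400.5 kcal/mol
eq. 2: not needed.
eq. 3 reversed: +67.6 kcal/mol
eq. 4 reversed: +94.0 kcal/mol
Since enthalpy is a state function, ΔH° = (1)·(-400.5) + (-1)·(-67.6) + (-1)·(-94.0) = -238.9 kcal/mol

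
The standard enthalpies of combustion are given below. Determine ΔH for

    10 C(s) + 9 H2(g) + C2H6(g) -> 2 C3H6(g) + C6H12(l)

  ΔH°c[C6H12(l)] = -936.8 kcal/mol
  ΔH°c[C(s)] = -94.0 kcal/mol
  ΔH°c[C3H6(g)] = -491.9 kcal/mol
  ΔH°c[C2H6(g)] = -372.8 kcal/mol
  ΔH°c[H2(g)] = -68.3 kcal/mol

ΔH = -6.9 kcal/mol

Using ΔH = Σ nΔHc°(reactants) − Σ nΔHc°(products):
= [10·(-94.0) + 9·(-68.3) + 1·(-372.8)] − [2·(-491.9) + 1·(-936.8)]
= -6.9 kcal/mol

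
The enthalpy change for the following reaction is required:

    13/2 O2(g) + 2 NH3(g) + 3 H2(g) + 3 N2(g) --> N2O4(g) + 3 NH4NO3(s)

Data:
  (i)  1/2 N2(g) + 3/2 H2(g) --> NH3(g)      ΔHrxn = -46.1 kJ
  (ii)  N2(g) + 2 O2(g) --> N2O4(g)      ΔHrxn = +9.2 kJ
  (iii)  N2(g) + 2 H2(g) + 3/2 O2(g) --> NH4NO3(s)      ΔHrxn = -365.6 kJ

ΔHrxn = -995.4 kJ

(i) reversed and × 2: (-2)·(-46.1) = +92.2 kJ
(ii) as written: +9.2 kJ
(iii) × 3: (3)·(-365.6) = -1096.8 kJ
Summing the manipulated equations, ΔHrxn = (-2)·(-46.1) + (1)·(+9.2) + (3)·(-365.6) = -995.4 kJ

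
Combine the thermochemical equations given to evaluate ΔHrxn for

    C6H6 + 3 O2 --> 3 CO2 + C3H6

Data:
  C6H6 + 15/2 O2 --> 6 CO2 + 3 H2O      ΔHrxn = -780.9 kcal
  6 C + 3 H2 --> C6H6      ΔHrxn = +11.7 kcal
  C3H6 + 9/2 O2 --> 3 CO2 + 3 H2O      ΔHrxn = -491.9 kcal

equation 1 as written: -780.9 kcal
equation 2: not needed.
equation 3 reversed: +491.9 kcal
Since enthalpy is a state function, ΔHrxn = (1)·(-780.9) + (-1)·(-491.9) = -289.0 kcal

ΔHrxn = -289.0 kcal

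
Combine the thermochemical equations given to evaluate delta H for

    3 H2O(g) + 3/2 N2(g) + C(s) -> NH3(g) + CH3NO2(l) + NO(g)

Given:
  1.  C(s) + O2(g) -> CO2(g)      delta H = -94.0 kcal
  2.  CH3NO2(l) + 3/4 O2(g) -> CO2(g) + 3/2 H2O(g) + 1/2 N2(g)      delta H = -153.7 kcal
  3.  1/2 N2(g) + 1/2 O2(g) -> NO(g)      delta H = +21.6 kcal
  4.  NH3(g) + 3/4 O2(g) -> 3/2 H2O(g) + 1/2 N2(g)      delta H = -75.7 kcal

eq. 1 as written (C(s) already on the reactant side): -94.0 kcal
eq. 2 reversed (CH3NO2(l) must end up as a product): +153.7 kcal
eq. 3 as written (NO(g) already on the product side): +21.6 kcal
eq. 4 reversed (reverse to put NH3(g) on the product side): +75.7 kcal
delta H = (-94.0) + (+153.7) + (+21.6) + (+75.7) = 157.0 kcal

delta H = 157.0 kcal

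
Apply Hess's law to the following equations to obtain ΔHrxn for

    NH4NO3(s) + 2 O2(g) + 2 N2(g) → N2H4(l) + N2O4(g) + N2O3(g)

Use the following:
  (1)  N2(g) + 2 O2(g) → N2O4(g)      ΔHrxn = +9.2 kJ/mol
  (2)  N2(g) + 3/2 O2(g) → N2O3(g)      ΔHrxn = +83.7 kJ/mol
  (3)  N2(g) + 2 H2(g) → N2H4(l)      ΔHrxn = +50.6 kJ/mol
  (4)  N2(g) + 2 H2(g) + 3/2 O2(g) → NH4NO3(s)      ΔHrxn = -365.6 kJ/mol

ΔHrxn = 509.1 kJ/mol

(1) as written (N2O4(g) already on the product side): +9.2 kJ/mol
(2) as written (N2O3(g) already on the product side): +83.7 kJ/mol
(3) as written (N2H4(l) already on the product side): +50.6 kJ/mol
(4) reversed (NH4NO3(s) must end up as a reactant): +365.6 kJ/mol
Since enthalpy is a state function, ΔHrxn = (1)·(+9.2) + (1)·(+83.7) + (1)·(+50.6) + (-1)·(-365.6) = 509.1 kJ/mol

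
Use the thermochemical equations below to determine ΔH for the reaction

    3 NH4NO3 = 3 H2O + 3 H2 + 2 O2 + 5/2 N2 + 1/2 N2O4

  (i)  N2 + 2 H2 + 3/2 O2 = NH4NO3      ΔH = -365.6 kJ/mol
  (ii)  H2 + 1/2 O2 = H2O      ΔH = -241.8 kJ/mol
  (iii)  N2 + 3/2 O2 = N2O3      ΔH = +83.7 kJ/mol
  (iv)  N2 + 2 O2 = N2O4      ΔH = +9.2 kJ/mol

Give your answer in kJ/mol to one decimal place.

(i) reversed and × 3: (-3)·(-365.6) = +1096.8 kJ/mol
(ii) × 3: (3)·(-241.8) = -725.4 kJ/mol
(iii): not needed.
(iv) × 1/2: (1/2)·(+9.2) = +4.6 kJ/mol
Summing the manipulated equations, ΔH = (+1096.8) + (-725.4) + (+4.6) = 376.0 kJ/mol

ΔH = 376.0 kJ/mol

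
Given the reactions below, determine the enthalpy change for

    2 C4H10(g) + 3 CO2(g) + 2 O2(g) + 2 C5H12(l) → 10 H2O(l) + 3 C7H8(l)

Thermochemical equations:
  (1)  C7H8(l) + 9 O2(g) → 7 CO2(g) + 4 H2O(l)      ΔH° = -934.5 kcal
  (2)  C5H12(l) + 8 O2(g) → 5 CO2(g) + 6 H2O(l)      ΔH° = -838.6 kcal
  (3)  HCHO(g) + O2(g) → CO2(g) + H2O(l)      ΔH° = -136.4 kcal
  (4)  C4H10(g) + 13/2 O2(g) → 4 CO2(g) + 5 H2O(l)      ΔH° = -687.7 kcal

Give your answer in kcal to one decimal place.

ΔH° = -249.1 kcal

(1) reversed and × 3: (-3)·(-934.5) = +2803.5 kcal
(2) × 2: (2)·(-838.6) = -1677.2 kcal
(3): not needed.
(4) × 2: (2)·(-687.7) = -1375.4 kcal
Combining the equations, ΔH° = (-3)·(-934.5) + (2)·(-838.6) + (2)·(-687.7) = -249.1 kcal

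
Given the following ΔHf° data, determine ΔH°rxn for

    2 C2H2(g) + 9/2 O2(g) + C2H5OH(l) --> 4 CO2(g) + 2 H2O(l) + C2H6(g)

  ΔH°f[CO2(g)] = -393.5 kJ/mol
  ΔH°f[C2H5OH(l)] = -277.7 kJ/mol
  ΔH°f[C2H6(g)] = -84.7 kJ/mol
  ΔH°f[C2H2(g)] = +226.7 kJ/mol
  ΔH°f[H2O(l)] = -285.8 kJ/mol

ΔH°rxn = -2406.0 kJ/mol

Products: 4·(-393.5) + 2·(-285.8) + 1·(-84.7) = -2230.3
Reactants: 2·(+226.7) + 9/2·(+0.0) + 1·(-277.7) = +175.7
ΔH°rxn = (-2230.3) − (+175.7) = -2406.0 kJ/mol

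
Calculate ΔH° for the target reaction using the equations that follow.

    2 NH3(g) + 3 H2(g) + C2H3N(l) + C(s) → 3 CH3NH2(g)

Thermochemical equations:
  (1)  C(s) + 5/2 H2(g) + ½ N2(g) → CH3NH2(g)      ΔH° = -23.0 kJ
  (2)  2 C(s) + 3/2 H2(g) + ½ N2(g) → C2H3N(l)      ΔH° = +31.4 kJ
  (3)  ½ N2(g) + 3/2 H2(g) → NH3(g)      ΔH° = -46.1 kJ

ΔH° = -8.2 kJ

(1) × 3 (scale by 3 for the 3 CH3NH2(g)): (3)·(-23.0) = -69.0 kJ
(2) reversed (C2H3N(l) must end up as a reactant): -31.4 kJ
(3) reversed and × 2 (NH3(g) must end up as a reactant; scale by 2 for the 2 NH3(g)): (-2)·(-46.1) = +92.2 kJ
Since enthalpy is a state function, ΔH° = (-69.0) + (-31.4) + (+92.2) = -8.2 kJ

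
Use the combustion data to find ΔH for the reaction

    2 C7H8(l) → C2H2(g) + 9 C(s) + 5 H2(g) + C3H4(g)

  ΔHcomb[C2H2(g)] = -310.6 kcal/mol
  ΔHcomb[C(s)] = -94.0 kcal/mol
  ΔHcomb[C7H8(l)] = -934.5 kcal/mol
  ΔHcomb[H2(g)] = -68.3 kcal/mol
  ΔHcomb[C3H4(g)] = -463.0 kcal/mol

Using ΔH = Σ nΔHc°(reactants) − Σ nΔHc°(products):
= [2·(-934.5)] − [1·(-310.6) + 9·(-94.0) + 5·(-68.3) + 1·(-463.0)]
= 92.1 kcal/mol

ΔH = 92.1 kcal/mol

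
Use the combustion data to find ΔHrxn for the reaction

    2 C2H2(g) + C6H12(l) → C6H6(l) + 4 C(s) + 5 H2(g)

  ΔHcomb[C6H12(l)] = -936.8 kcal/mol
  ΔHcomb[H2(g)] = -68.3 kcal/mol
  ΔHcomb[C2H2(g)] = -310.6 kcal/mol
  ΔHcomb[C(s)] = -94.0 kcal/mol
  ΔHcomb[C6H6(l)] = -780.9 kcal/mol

Using ΔH = Σ nΔHc°(reactants) − Σ nΔHc°(products):
= [2·(-310.6) + 1·(-936.8)] − [1·(-780.9) + 4·(-94.0) + 5·(-68.3)]
= -59.6 kcal/mol

ΔHrxn = -59.6 kcal/mol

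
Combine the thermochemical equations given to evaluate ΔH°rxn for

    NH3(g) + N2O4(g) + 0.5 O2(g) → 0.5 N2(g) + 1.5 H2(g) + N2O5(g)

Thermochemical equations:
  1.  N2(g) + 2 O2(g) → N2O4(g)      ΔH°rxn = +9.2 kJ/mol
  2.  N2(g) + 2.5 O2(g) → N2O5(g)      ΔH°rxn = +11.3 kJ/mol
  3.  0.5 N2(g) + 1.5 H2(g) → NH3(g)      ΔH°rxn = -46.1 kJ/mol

eq. 1 reversed (reverse to put N2O4(g) on the reactant side): -9.2 kJ/mol
eq. 2 as written (N2O5(g) already on the product side): +11.3 kJ/mol
eq. 3 reversed (reverse to put NH3(g) on the reactant side): +46.1 kJ/mol
Combining the equations, ΔH°rxn = (-1)·(+9.2) + (1)·(+11.3) + (-1)·(-46.1) = 48.2 kJ/mol

ΔH°rxn = 48.2 kJ/mol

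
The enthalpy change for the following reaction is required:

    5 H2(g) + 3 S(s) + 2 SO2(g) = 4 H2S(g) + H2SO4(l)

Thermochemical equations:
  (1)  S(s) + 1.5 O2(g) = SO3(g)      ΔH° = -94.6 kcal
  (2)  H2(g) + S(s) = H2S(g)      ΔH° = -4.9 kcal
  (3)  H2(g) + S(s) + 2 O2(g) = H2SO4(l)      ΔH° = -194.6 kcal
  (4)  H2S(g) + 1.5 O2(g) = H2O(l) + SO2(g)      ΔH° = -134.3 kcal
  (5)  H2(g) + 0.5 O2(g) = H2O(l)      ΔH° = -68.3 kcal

ΔH° = -72.4 kcal

(1): not needed (SO3(g) appears nowhere else).
(2) × 2: (2)·(-4.9) = -9.8 kcal
(3) as written (H2SO4(l) already on the product side): -194.6 kcal
(4) reversed and × 2 (SO2(g) must end up as a reactant; scale by 2 for the 2 SO2(g)): (-2)·(-134.3) = +268.6 kcal
(5) × 2: (2)·(-68.3) = -136.6 kcal
Summing the manipulated equations, ΔH° = (-9.8) + (-194.6) + (+268.6) + (-136.6) = -72.4 kcal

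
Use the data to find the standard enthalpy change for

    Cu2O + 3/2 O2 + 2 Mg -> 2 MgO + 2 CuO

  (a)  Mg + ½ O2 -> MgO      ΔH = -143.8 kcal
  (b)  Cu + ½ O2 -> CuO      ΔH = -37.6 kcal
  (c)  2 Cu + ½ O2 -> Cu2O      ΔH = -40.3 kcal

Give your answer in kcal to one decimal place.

(a) × 2 (scale by 2 for the 2 MgO): (2)·(-143.8) = -287.6 kcal
(b) × 2 (scale by 2 for the 2 CuO): (2)·(-37.6) = -75.2 kcal
(c) reversed (Cu2O must end up as a reactant): +40.3 kcal
ΔH = (-287.6) + (-75.2) + (+40.3) = -322.5 kcal

ΔH = -322.5 kcal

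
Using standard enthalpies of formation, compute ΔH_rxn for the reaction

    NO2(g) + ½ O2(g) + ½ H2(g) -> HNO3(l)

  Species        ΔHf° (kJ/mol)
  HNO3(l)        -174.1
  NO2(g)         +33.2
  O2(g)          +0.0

ΔH_rxn = -207.3 kJ/mol

Products: 1·(-174.1) = -174.1
Reactants: 1·(+33.2) + 1/2·(+0.0) + 1/2·(+0.0) = +33.2
ΔH_rxn = (-174.1) − (+33.2) = -207.3 kJ/mol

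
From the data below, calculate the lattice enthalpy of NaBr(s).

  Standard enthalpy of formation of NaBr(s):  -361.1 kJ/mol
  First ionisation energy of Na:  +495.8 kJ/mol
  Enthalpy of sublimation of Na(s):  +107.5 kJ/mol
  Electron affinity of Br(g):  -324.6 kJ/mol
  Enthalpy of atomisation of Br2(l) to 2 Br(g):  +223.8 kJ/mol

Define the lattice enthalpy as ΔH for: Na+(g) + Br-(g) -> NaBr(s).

U = -751.7 kJ/mol

ΔHf° = 1·ΔHsub + 1·(ΣIE) + 1/2·D(Br2) + 1·EA + U
-361.1 = 1·(+107.5) + 1·(+495.8) + 1/2·(+223.8) + 1·(-324.6) + U
U = -361.1 − (+390.6) = -751.7 kJ/mol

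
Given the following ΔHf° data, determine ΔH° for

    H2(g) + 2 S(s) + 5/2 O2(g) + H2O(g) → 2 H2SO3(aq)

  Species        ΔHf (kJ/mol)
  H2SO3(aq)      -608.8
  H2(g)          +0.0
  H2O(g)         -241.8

Products: 2·(-608.8) = -1217.6
Reactants: 1·(+0.0) + 2·(+0.0) + 5/2·(+0.0) + 1·(-241.8) = -241.8
ΔH° = (-1217.6) − (-241.8) = -975.8 kJ/mol

ΔH° = -975.8 kJ/mol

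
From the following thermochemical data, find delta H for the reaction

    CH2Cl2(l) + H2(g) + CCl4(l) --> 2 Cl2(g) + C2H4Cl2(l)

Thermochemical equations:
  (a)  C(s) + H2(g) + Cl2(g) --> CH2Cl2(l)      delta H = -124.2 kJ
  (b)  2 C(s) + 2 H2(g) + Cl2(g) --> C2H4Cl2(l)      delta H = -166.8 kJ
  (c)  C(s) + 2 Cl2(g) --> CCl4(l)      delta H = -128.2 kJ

delta H = 85.6 kJ

(a) reversed: +124.2 kJ
(b) as written: -166.8 kJ
(c) reversed: +128.2 kJ
Summing the manipulated equations, delta H = (-1)·(-124.2) + (1)·(-166.8) + (-1)·(-128.2) = 85.6 kJ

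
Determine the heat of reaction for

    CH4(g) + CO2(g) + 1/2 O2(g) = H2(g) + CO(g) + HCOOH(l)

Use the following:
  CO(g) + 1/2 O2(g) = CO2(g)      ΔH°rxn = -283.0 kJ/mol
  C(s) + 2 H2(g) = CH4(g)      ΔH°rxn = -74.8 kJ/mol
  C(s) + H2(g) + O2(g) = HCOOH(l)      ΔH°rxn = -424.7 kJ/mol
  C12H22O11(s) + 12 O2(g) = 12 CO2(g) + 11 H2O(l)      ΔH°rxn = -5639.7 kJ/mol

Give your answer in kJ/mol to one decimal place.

ΔH°rxn = -66.9 kJ/mol

equation 1 reversed: +283.0 kJ/mol
equation 2 reversed: +74.8 kJ/mol
equation 3 as written: -424.7 kJ/mol
equation 4: not needed.
ΔH°rxn = (+283.0) + (+74.8) + (-424.7) = -66.9 kJ/mol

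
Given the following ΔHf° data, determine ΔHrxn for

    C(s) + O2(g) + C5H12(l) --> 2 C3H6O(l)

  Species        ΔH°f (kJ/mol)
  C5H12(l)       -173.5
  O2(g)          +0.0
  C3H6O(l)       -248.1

ΔHrxn = -322.7 kJ/mol

ΔH°rxn = Σ nΔHf°(products) − Σ nΔHf°(reactants).
Products: 2·(-248.1) = -496.2
Reactants: 1·(+0.0) + 1·(+0.0) + 1·(-173.5) = -173.5
ΔHrxn = (-496.2) − (-173.5) = -322.7 kJ/mol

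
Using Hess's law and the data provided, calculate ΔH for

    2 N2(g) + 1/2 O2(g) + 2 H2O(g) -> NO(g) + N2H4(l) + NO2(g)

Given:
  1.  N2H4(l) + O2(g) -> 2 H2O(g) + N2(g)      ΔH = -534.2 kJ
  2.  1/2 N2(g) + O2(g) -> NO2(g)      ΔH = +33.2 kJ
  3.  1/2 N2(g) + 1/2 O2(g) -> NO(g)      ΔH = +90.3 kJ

ΔH = 657.7 kJ

eq. 1 reversed (N2H4(l) must end up as a product): +534.2 kJ
eq. 2 as written (NO2(g) already on the product side): +33.2 kJ
eq. 3 as written (NO(g) already on the product side): +90.3 kJ
Since enthalpy is a state function, ΔH = (+534.2) + (+33.2) + (+90.3) = 657.7 kJ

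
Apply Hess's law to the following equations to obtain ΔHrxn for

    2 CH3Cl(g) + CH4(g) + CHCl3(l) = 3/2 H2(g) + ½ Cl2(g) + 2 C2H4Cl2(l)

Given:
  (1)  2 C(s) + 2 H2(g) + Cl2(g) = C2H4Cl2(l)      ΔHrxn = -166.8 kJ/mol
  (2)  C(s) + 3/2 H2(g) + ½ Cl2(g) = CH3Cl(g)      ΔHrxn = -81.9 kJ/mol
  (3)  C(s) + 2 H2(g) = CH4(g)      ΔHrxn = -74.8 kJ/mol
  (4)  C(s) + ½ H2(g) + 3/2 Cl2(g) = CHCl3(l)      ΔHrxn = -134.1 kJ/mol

(1) × 2 (×2 to match 2 C2H4Cl2(l) in the target): (2)·(-166.8) = -333.6 kJ/mol
(2) reversed and × 2 (CH3Cl(g) must end up as a reactant; scale by 2 for the 2 CH3Cl(g)): (-2)·(-81.9) = +163.8 kJ/mol
(3) reversed (reverse to put CH4(g) on the reactant side): +74.8 kJ/mol
(4) reversed (reverse to put CHCl3(l) on the reactant side): +134.1 kJ/mol
Combining the equations, ΔHrxn = (2)·(-166.8) + (-2)·(-81.9) + (-1)·(-74.8) + (-1)·(-134.1) = 39.1 kJ/mol

ΔHrxn = 39.1 kJ/mol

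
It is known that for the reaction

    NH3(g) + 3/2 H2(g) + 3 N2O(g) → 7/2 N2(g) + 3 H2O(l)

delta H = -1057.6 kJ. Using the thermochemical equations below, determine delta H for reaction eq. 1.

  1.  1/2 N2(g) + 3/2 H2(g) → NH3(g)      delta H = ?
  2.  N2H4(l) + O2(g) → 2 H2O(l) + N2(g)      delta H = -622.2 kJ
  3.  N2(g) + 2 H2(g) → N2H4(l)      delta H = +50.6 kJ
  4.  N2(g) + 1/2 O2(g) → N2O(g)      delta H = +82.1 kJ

delta H = -46.1 kJ

eq. 1 reversed (NH3(g) must end up as a reactant): contributes −x
eq. 2 × 3/2 (scale by 3/2 for the 3 H2O(l)): (3/2)·(-622.2) = -933.3 kJ
eq. 3 × 3/2: (3/2)·(+50.6) = +75.9 kJ
eq. 4 reversed and × 3 (N2O(g) must end up as a reactant; ×3 to match 3 N2O(g) in the target): (-3)·(+82.1) = -246.3 kJ
-1057.6 = (-933.3) + (+75.9) + (-246.3) − x
x = (-1057.6 − (-1103.7)) / (-1) = -46.1 kJ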